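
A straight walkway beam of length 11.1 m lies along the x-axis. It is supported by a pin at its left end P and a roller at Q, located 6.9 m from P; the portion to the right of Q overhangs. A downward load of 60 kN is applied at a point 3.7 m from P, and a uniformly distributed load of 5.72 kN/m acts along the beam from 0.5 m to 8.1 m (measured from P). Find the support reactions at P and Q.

Resultant of the distributed load: 5.72 × 7.6 = 43.472 kN at 4.3 m from P.
Moments about P: Q_y·6.9 − 60·3.7 − (5.72·7.6)·4.3 = 0 → Q_y = 408.9296/6.9 = 59.2652 ≈ 59.27 kN.
ΣF_y = 0: P_y + 59.2652 − 60 − 5.72·7.6 = 0 → P_y = 44.21 kN.
ΣF_x = 0: no horizontal applied forces, so P_x = 0.

P_x = 0, P_y = 44.21 kN, Q_y = 59.27 kN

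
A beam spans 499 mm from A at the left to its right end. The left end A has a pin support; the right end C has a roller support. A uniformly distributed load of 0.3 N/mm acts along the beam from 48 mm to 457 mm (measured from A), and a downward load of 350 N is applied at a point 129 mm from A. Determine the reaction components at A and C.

Resultant of the distributed load: 0.3 × 409 = 122.7 N at 252.5 mm from A.
ΣM about A: C_y·499 − (0.3·409)·252.5 − 350·129 = 0 → C_y = 76131.75/499 = 152.569 ≈ 152.6 N.
ΣF_y = 0: A_y + 152.569 − 0.3·409 − 350 = 0 → A_y = 320.1 N.
ΣF_x = 0: no horizontal applied forces, so A_x = 0.

A_x = 0, A_y = 320.1 N, C_y = 152.6 N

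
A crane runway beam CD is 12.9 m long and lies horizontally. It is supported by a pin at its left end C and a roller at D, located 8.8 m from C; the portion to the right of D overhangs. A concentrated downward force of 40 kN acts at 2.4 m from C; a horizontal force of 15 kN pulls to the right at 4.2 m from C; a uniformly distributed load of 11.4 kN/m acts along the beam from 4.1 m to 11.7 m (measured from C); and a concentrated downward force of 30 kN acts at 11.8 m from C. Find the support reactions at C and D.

C_x = -15.00 kN, C_y = 27.72 kN, D_y = 128.9 kN

Resultant of the distributed load: 11.4 × 7.6 = 86.64 kN at 7.9 m from C.
Moments about C: D_y·8.8 − 40·2.4 − (11.4·7.6)·7.9 − 30·11.8 = 0 → D_y = 1134.456/8.8 = 128.915 ≈ 128.9 kN.
ΣF_y = 0: C_y + 128.915 − 40 − 11.4·7.6 − 30 = 0 → C_y = 27.72 kN.
ΣF_x = 0: C_x + 15 = 0 → C_x = -15.00 kN.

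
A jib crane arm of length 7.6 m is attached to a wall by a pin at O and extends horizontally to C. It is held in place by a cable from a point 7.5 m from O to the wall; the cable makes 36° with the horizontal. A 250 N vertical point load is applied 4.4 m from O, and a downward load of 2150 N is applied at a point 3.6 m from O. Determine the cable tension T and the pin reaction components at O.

ΣM about O: T·sin36°·7.5 − 250·4.4 − 2150·3.6 = 0 → T = 8840/(7.5·0.587785) = 2005.27 ≈ 2005 N.
ΣF_x = 0: O_x − T·cos36° = 0 → O_x = 2005.27 × 0.809017 = 1622 N.
ΣF_y = 0: O_y + T·sin36° − 250 − 2150 = 0 → O_y = 2400 − 2005.27 × 0.587785 = 1221 N.

T = 2005 N, O_x = 1622 N, O_y = 1221 N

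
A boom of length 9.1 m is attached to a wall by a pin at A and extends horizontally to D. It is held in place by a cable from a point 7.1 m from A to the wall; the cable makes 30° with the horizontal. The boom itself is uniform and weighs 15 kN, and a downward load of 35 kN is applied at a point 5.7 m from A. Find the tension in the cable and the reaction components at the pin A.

ΣM about A: T·sin30°·7.1 − 15·4.55 − 35·5.7 = 0 → T = 267.75/(7.1·0.5) = 75.4225 ≈ 75.42 kN.
ΣF_x = 0: A_x − T·cos30° = 0 → A_x = 75.4225 × 0.866025 = 65.32 kN.
ΣF_y = 0: A_y + T·sin30° − 15 − 35 = 0 → A_y = 50 − 75.4225 × 0.5 = 12.29 kN.

T = 75.42 kN, A_x = 65.32 kN, A_y = 12.29 kN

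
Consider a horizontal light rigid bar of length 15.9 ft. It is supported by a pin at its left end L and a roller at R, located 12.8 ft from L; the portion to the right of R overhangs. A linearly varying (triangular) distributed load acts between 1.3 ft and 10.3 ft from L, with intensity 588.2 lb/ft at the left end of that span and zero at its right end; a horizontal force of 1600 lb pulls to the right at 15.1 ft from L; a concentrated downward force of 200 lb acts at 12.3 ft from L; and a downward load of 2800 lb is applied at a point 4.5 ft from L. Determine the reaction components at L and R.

L_x = -1600 lb, L_y = 3581 lb, R_y = 2066 lb

Resultant of the triangular load: ½ × 588.2 × 9 = 2646.9 lb, acting at 4.3 ft from L (one-third of the span from the peak).
Moments about L: R_y·12.8 − (½·588.2·9)·4.3 − 200·12.3 − 2800·4.5 = 0 → R_y = 26441.67/12.8 = 2065.76 ≈ 2066 lb.
ΣF_y = 0: L_y + 2065.76 − ½·588.2·9 − 200 − 2800 = 0 → L_y = 3581 lb.
ΣF_x = 0: L_x + 1600 = 0 → L_x = -1600 lb.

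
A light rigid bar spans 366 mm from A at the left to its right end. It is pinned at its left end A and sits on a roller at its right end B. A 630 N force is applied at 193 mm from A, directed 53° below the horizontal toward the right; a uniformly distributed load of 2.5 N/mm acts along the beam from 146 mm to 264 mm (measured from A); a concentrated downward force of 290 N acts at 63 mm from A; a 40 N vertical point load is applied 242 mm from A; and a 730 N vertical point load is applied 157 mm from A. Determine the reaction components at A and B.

A_x = -379.1 N, A_y = 1038 N, B_y = 820.1 N

Resultant of the distributed load: 2.5 × 118 = 295 N at 205 mm from A.
Moments about A: B_y·366 − 630·sin53°·193 − (2.5·118)·205 − 290·63 − 40·242 − 730·157 = 0 → B_y = 300141/366 = 820.057 ≈ 820.1 N.
ΣF_y = 0: A_y + 820.057 − 630·sin53° − 2.5·118 − 290 − 40 − 730 = 0 → A_y = 1038 N.
ΣF_x = 0: A_x + 630·cos53° = 0 → A_x = -379.1 N.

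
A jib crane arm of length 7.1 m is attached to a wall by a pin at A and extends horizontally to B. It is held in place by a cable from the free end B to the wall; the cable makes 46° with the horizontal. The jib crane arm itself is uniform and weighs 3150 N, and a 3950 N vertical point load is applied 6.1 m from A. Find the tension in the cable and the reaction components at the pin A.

T = 6907 N, A_x = 4798 N, A_y = 2131 N

ΣM about A: T·sin46°·7.1 − 3150·3.55 − 3950·6.1 = 0 → T = 35277.5/(7.1·0.71934) = 6907.25 ≈ 6907 N.
ΣF_x = 0: A_x − T·cos46° = 0 → A_x = 6907.25 × 0.694658 = 4798 N.
ΣF_y = 0: A_y + T·sin46° − 3150 − 3950 = 0 → A_y = 7100 − 6907.25 × 0.71934 = 2131 N.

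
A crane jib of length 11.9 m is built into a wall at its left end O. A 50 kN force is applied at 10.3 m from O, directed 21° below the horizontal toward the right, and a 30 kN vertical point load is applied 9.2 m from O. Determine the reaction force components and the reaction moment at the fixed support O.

O_x = -46.68 kN, O_y = 47.92 kN, M_O = 460.6 kN·m

ΣF_x = 0: O_x + 50·cos21° = 0 → O_x = -46.68 kN.
ΣF_y = 0: O_y − 50·sin21° − 30 = 0 → O_y = 47.92 kN.
ΣM about O: M_O − 50·sin21°·10.3 − 30·9.2 = 0 → M_O = 460.6 kN·m.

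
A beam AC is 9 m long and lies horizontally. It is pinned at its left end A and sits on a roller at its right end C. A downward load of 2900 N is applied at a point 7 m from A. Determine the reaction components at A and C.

Taking moments about A: C_y·9 − 2900·7 = 0 → C_y = 20300/9 = 2255.56 ≈ 2256 N.
ΣF_y = 0: A_y + 2255.56 − 2900 = 0 → A_y = 644.4 N.
ΣF_x = 0: no horizontal applied forces, so A_x = 0.

A_x = 0, A_y = 644.4 N, C_y = 2256 N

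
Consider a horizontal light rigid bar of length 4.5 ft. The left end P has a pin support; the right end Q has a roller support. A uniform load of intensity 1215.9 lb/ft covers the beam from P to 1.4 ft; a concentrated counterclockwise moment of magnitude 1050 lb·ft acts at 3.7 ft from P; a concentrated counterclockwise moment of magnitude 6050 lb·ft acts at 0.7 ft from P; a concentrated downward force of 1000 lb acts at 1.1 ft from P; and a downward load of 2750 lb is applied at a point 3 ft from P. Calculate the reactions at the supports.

P_x = 0, P_y = 4687 lb, Q_y = 764.8 lb

Resultant of the distributed load: 1215.9 × 1.4 = 1702.26 lb at 0.7 ft from P.
Taking moments about P: Q_y·4.5 − (1215.9·1.4)·0.7 + 1050 + 6050 − 1000·1.1 − 2750·3 = 0 → Q_y = 3441.582/4.5 = 764.796 ≈ 764.8 lb.
ΣF_y = 0: P_y + 764.796 − 1215.9·1.4 − 1000 − 2750 = 0 → P_y = 4687 lb.
ΣF_x = 0: no horizontal applied forces, so P_x = 0.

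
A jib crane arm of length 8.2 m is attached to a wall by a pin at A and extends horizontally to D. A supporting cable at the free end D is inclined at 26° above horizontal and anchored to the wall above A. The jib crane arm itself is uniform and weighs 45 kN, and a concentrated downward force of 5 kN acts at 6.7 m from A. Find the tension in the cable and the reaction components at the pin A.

T = 60.65 kN, A_x = 54.51 kN, A_y = 23.41 kN

ΣM about A: T·sin26°·8.2 − 45·4.1 − 5·6.7 = 0 → T = 218/(8.2·0.438371) = 60.6458 ≈ 60.65 kN.
ΣF_x = 0: A_x − T·cos26° = 0 → A_x = 60.6458 × 0.898794 = 54.51 kN.
ΣF_y = 0: A_y + T·sin26° − 45 − 5 = 0 → A_y = 50 − 60.6458 × 0.438371 = 23.41 kN.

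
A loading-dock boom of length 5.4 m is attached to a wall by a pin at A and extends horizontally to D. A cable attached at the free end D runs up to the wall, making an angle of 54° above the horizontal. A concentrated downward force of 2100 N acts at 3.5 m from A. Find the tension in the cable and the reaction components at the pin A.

T = 1682 N, A_x = 988.9 N, A_y = 738.9 N

ΣM about A: T·sin54°·5.4 − 2100·3.5 = 0 → T = 7350/(5.4·0.809017) = 1682.43 ≈ 1682 N.
ΣF_x = 0: A_x − T·cos54° = 0 → A_x = 1682.43 × 0.587785 = 988.9 N.
ΣF_y = 0: A_y + T·sin54° − 2100 = 0 → A_y = 2100 − 1682.43 × 0.809017 = 738.9 N.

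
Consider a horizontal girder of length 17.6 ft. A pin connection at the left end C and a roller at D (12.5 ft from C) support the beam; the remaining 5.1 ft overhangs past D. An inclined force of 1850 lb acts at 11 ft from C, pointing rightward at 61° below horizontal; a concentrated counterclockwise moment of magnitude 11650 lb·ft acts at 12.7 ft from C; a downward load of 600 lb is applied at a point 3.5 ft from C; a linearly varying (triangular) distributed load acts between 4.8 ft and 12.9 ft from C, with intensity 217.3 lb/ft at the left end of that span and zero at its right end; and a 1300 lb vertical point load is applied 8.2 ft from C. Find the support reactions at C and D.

C_x = -896.9 lb, C_y = 2357 lb, D_y = 2041 lb

Resultant of the triangular load: ½ × 217.3 × 8.1 = 880.065 lb, acting at 7.5 ft from C (one-third of the span from the peak).
Moments about C: D_y·12.5 − 1850·sin61°·11 + 11650 − 600·3.5 − (½·217.3·8.1)·7.5 − 1300·8.2 = 0 → D_y = 25509/12.5 = 2040.72 ≈ 2041 lb.
ΣF_y = 0: C_y + 2040.72 − 1850·sin61° − 600 − ½·217.3·8.1 − 1300 = 0 → C_y = 2357 lb.
ΣF_x = 0: C_x + 1850·cos61° = 0 → C_x = -896.9 lb.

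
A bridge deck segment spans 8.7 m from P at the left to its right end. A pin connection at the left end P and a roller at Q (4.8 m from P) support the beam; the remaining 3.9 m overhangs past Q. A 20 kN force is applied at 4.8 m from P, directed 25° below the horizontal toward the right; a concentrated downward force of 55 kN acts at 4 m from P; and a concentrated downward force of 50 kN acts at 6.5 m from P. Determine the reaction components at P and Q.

P_x = -18.13 kN, P_y = -8.542 kN, Q_y = 122.0 kN

Moments about P: Q_y·4.8 − 20·sin25°·4.8 − 55·4 − 50·6.5 = 0 → Q_y = 585.571/4.8 = 121.994 ≈ 122.0 kN.
ΣF_y = 0: P_y + 121.994 − 20·sin25° − 55 − 50 = 0 → P_y = -8.542 kN.
ΣF_x = 0: P_x + 20·cos25° = 0 → P_x = -18.13 kN.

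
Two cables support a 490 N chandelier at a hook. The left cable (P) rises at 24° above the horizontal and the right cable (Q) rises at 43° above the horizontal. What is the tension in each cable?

ΣF_x = 0: −T_P·cos24° + T_Q·cos43° = 0 → T_Q = 1.24912·T_P.
ΣF_y = 0: T_P·sin24° + T_Q·sin43° = 490.
Substitute: T_P·(0.406737 + 1.24912·0.681998) = 490 → T_P = 389.311 ≈ 389.3 N.
Then T_Q = 1.24912 × 389.311 = 486.3 N.

T_P = 389.3 N, T_Q = 486.3 N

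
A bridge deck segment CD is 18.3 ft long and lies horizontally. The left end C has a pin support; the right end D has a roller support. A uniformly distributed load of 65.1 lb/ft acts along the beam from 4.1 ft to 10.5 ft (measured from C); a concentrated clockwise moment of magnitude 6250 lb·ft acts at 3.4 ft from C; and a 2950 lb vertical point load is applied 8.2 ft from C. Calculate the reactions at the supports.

Resultant of the distributed load: 65.1 × 6.4 = 416.64 lb at 7.3 ft from C.
Taking moments about C: D_y·18.3 − (65.1·6.4)·7.3 − 6250 − 2950·8.2 = 0 → D_y = 33481.472/18.3 = 1829.59 ≈ 1830 lb.
ΣF_y = 0: C_y + 1829.59 − 65.1·6.4 − 2950 = 0 → C_y = 1537 lb.
ΣF_x = 0: no horizontal applied forces, so C_x = 0.

C_x = 0, C_y = 1537 lb, D_y = 1830 lb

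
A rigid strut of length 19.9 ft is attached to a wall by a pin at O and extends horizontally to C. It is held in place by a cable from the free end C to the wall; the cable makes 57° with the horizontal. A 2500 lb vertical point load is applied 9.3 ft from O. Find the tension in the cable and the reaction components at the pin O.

T = 1393 lb, O_x = 758.7 lb, O_y = 1332 lb

ΣM about O: T·sin57°·19.9 − 2500·9.3 = 0 → T = 23250/(19.9·0.838671) = 1393.09 ≈ 1393 lb.
ΣF_x = 0: O_x − T·cos57° = 0 → O_x = 1393.09 × 0.544639 = 758.7 lb.
ΣF_y = 0: O_y + T·sin57° − 2500 = 0 → O_y = 2500 − 1393.09 × 0.838671 = 1332 lb.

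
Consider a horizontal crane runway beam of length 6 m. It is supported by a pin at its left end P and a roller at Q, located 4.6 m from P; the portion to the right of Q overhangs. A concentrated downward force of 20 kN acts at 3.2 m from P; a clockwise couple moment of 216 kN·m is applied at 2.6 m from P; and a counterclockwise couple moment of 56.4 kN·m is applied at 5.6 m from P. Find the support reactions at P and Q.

ΣM about P: Q_y·4.6 − 20·3.2 − 216 + 56.4 = 0 → Q_y = 223.6/4.6 = 48.6087 ≈ 48.61 kN.
ΣF_y = 0: P_y + 48.6087 − 20 = 0 → P_y = -28.61 kN.
ΣF_x = 0: no horizontal applied forces, so P_x = 0.

P_x = 0, P_y = -28.61 kN, Q_y = 48.61 kN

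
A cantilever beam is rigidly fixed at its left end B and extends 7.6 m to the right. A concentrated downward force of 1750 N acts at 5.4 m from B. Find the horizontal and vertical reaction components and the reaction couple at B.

B_x = 0, B_y = 1750 N, M_B = 9450 N·m

ΣF_x = 0: B_x = 0.
ΣF_y = 0: B_y − 1750 = 0 → B_y = 1750 N.
ΣM about B: M_B − 1750·5.4 = 0 → M_B = 9450 N·m.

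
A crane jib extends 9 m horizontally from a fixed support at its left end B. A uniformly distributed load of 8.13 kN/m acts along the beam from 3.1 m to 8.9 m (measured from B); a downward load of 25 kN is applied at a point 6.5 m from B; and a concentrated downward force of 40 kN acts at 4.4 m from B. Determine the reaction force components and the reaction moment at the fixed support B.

Resultant of the distributed load: 8.13 × 5.8 = 47.154 kN at 6 m from B.
ΣF_x = 0: B_x = 0.
ΣF_y = 0: B_y − 8.13·5.8 − 25 − 40 = 0 → B_y = 112.2 kN.
ΣM about B: M_B − (8.13·5.8)·6 − 25·6.5 − 40·4.4 = 0 → M_B = 621.4 kN·m.

B_x = 0, B_y = 112.2 kN, M_B = 621.4 kN·m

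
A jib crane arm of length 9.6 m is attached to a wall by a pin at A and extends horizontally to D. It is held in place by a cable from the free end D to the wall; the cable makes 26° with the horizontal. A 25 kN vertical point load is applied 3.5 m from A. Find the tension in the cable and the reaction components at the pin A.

T = 20.79 kN, A_x = 18.69 kN, A_y = 15.89 kN

ΣM about A: T·sin26°·9.6 − 25·3.5 = 0 → T = 87.5/(9.6·0.438371) = 20.7919 ≈ 20.79 kN.
ΣF_x = 0: A_x − T·cos26° = 0 → A_x = 20.7919 × 0.898794 = 18.69 kN.
ΣF_y = 0: A_y + T·sin26° − 25 = 0 → A_y = 25 − 20.7919 × 0.438371 = 15.89 kN.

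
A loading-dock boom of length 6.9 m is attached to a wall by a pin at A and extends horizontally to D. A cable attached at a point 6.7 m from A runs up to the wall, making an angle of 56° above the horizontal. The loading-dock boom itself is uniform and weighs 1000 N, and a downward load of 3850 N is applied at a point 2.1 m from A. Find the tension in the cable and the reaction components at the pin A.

T = 2077 N, A_x = 1161 N, A_y = 3128 N

ΣM about A: T·sin56°·6.7 − 1000·3.45 − 3850·2.1 = 0 → T = 11535/(6.7·0.829038) = 2076.67 ≈ 2077 N.
ΣF_x = 0: A_x − T·cos56° = 0 → A_x = 2076.67 × 0.559193 = 1161 N.
ΣF_y = 0: A_y + T·sin56° − 1000 − 3850 = 0 → A_y = 4850 − 2076.67 × 0.829038 = 3128 N.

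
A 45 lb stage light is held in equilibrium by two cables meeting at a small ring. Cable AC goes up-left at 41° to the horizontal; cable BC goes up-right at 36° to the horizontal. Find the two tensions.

T_AC = 37.36 lb, T_BC = 34.86 lb

ΣF_x = 0: −T_AC·cos41° + T_BC·cos36° = 0 → T_BC = 0.932872·T_AC.
ΣF_y = 0: T_AC·sin41° + T_BC·sin36° = 45.
Substitute: T_AC·(0.656059 + 0.932872·0.587785) = 45 → T_AC = 37.3634 ≈ 37.36 lb.
Then T_BC = 0.932872 × 37.3634 = 34.86 lb.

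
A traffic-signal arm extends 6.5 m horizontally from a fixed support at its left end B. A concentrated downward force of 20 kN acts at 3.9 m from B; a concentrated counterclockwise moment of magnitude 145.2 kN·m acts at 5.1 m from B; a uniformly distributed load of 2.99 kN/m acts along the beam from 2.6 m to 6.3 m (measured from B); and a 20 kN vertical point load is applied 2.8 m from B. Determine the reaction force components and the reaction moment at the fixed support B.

Resultant of the distributed load: 2.99 × 3.7 = 11.063 kN at 4.45 m from B.
ΣF_x = 0: B_x = 0.
ΣF_y = 0: B_y − 20 − 2.99·3.7 − 20 = 0 → B_y = 51.06 kN.
ΣM about B: M_B − 20·3.9 + 145.2 − (2.99·3.7)·4.45 − 20·2.8 = 0 → M_B = 38.03 kN·m.

B_x = 0, B_y = 51.06 kN, M_B = 38.03 kN·m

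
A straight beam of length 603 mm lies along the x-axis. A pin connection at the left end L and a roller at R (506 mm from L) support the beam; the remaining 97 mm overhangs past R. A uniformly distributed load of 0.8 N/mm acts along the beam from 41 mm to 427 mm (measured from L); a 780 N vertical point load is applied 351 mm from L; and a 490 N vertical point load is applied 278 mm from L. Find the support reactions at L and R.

Resultant of the distributed load: 0.8 × 386 = 308.8 N at 234 mm from L.
Moments about L: R_y·506 − (0.8·386)·234 − 780·351 − 490·278 = 0 → R_y = 482259.2/506 = 953.081 ≈ 953.1 N.
ΣF_y = 0: L_y + 953.081 − 0.8·386 − 780 − 490 = 0 → L_y = 625.7 N.
ΣF_x = 0: no horizontal applied forces, so L_x = 0.

L_x = 0, L_y = 625.7 N, R_y = 953.1 N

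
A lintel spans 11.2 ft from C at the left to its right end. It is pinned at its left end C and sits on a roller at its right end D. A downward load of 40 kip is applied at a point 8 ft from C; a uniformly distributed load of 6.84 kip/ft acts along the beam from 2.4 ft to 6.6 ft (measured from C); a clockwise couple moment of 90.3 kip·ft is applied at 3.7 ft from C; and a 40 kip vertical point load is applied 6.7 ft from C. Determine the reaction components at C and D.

C_x = 0, C_y = 36.62 kip, D_y = 72.11 kip

Resultant of the distributed load: 6.84 × 4.2 = 28.728 kip at 4.5 ft from C.
Taking moments about C: D_y·11.2 − 40·8 − (6.84·4.2)·4.5 − 90.3 − 40·6.7 = 0 → D_y = 807.576/11.2 = 72.105 ≈ 72.11 kip.
ΣF_y = 0: C_y + 72.105 − 40 − 6.84·4.2 − 40 = 0 → C_y = 36.62 kip.
ΣF_x = 0: no horizontal applied forces, so C_x = 0.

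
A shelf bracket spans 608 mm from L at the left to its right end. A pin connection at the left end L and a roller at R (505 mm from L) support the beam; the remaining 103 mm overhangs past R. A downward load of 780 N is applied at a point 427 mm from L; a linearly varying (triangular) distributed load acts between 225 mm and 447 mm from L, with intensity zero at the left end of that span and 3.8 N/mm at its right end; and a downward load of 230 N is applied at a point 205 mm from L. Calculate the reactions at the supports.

Resultant of the triangular load: ½ × 3.8 × 222 = 421.8 N, acting at 373 mm from L (one-third of the span from the peak).
Moments about L: R_y·505 − 780·427 − (½·3.8·222)·373 − 230·205 = 0 → R_y = 537541.4/505 = 1064.44 ≈ 1064 N.
ΣF_y = 0: L_y + 1064.44 − 780 − ½·3.8·222 − 230 = 0 → L_y = 367.4 N.
ΣF_x = 0: no horizontal applied forces, so L_x = 0.

L_x = 0, L_y = 367.4 N, R_y = 1064 N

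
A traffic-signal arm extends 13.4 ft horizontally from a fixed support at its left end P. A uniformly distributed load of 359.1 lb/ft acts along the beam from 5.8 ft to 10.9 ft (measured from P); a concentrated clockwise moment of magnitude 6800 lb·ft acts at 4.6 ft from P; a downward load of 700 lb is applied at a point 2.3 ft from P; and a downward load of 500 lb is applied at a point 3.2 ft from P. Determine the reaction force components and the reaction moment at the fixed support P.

Resultant of the distributed load: 359.1 × 5.1 = 1831.41 lb at 8.35 ft from P.
ΣF_x = 0: P_x = 0.
ΣF_y = 0: P_y − 359.1·5.1 − 700 − 500 = 0 → P_y = 3031 lb.
ΣM about P: M_P − (359.1·5.1)·8.35 − 6800 − 700·2.3 − 500·3.2 = 0 → M_P = 25300 lb·ft.

P_x = 0, P_y = 3031 lb, M_P = 25300 lb·ft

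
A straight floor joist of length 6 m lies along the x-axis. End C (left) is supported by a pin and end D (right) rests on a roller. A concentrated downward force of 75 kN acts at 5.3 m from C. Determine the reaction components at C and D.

C_x = 0, C_y = 8.750 kN, D_y = 66.25 kN

Moments about C: D_y·6 − 75·5.3 = 0 → D_y = 397.5/6 = 66.25 kN.
ΣF_y = 0: C_y + 66.25 − 75 = 0 → C_y = 8.750 kN.
ΣF_x = 0: no horizontal applied forces, so C_x = 0.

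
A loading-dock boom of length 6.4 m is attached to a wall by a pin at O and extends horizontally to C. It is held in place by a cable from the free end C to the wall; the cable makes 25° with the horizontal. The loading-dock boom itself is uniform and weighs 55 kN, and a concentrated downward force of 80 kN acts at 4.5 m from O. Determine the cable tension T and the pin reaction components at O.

ΣM about O: T·sin25°·6.4 − 55·3.2 − 80·4.5 = 0 → T = 536/(6.4·0.422618) = 198.17 ≈ 198.2 kN.
ΣF_x = 0: O_x − T·cos25° = 0 → O_x = 198.17 × 0.906308 = 179.6 kN.
ΣF_y = 0: O_y + T·sin25° − 55 − 80 = 0 → O_y = 135 − 198.17 × 0.422618 = 51.25 kN.

T = 198.2 kN, O_x = 179.6 kN, O_y = 51.25 kN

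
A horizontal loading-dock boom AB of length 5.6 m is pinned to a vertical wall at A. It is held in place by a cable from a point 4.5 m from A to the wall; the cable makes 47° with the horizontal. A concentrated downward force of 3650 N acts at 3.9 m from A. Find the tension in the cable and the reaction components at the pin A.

T = 4325 N, A_x = 2950 N, A_y = 486.7 N

ΣM about A: T·sin47°·4.5 − 3650·3.9 = 0 → T = 14235/(4.5·0.731354) = 4325.31 ≈ 4325 N.
ΣF_x = 0: A_x − T·cos47° = 0 → A_x = 4325.31 × 0.681998 = 2950 N.
ΣF_y = 0: A_y + T·sin47° − 3650 = 0 → A_y = 3650 − 4325.31 × 0.731354 = 486.7 N.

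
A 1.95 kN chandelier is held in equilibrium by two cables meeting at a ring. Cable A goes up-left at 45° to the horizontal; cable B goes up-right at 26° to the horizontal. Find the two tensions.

T_A = 1.854 kN, T_B = 1.458 kN

ΣF_x = 0: −T_A·cos45° + T_B·cos26° = 0 → T_B = 0.786728·T_A.
ΣF_y = 0: T_A·sin45° + T_B·sin26° = 1.95.
Substitute: T_A·(0.707107 + 0.786728·0.438371) = 1.95 → T_A = 1.85364 ≈ 1.854 kN.
Then T_B = 0.786728 × 1.85364 = 1.458 kN.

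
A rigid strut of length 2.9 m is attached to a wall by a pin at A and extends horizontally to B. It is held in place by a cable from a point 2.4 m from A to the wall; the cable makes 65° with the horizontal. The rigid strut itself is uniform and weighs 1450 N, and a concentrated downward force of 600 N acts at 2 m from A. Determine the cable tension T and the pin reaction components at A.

T = 1518 N, A_x = 641.7 N, A_y = 674.0 N

ΣM about A: T·sin65°·2.4 − 1450·1.45 − 600·2 = 0 → T = 3302.5/(2.4·0.906308) = 1518.29 ≈ 1518 N.
ΣF_x = 0: A_x − T·cos65° = 0 → A_x = 1518.29 × 0.422618 = 641.7 N.
ΣF_y = 0: A_y + T·sin65° − 1450 − 600 = 0 → A_y = 2050 − 1518.29 × 0.906308 = 674.0 N.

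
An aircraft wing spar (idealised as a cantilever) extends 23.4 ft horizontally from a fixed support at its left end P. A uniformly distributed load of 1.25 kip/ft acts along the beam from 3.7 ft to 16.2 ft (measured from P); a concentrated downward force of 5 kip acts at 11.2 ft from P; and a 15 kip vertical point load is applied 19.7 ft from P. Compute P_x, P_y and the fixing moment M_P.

Resultant of the distributed load: 1.25 × 12.5 = 15.625 kip at 9.95 ft from P.
ΣF_x = 0: P_x = 0.
ΣF_y = 0: P_y − 1.25·12.5 − 5 − 15 = 0 → P_y = 35.62 kip.
ΣM about P: M_P − (1.25·12.5)·9.95 − 5·11.2 − 15·19.7 = 0 → M_P = 507.0 kip·ft.

P_x = 0, P_y = 35.62 kip, M_P = 507.0 kip·ft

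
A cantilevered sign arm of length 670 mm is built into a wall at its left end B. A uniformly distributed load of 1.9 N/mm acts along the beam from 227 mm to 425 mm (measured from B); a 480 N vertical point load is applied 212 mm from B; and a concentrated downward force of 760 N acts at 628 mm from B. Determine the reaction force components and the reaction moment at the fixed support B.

Resultant of the distributed load: 1.9 × 198 = 376.2 N at 326 mm from B.
ΣF_x = 0: B_x = 0.
ΣF_y = 0: B_y − 1.9·198 − 480 − 760 = 0 → B_y = 1616 N.
ΣM about B: M_B − (1.9·198)·326 − 480·212 − 760·628 = 0 → M_B = 701700 N·mm.

B_x = 0, B_y = 1616 N, M_B = 701700 N·mm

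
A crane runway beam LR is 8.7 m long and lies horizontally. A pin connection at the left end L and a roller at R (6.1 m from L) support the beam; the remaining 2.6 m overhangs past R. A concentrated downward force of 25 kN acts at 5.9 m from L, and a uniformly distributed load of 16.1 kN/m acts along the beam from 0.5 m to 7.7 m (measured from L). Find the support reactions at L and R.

Resultant of the distributed load: 16.1 × 7.2 = 115.92 kN at 4.1 m from L.
ΣM about L: R_y·6.1 − 25·5.9 − (16.1·7.2)·4.1 = 0 → R_y = 622.772/6.1 = 102.094 ≈ 102.1 kN.
ΣF_y = 0: L_y + 102.094 − 25 − 16.1·7.2 = 0 → L_y = 38.83 kN.
ΣF_x = 0: no horizontal applied forces, so L_x = 0.

L_x = 0, L_y = 38.83 kN, R_y = 102.1 kN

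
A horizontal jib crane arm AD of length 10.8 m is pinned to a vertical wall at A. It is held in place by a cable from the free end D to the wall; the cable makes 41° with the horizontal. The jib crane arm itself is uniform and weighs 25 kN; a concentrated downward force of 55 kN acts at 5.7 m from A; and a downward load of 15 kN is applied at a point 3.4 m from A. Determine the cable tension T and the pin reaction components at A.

ΣM about A: T·sin41°·10.8 − 25·5.4 − 55·5.7 − 15·3.4 = 0 → T = 499.5/(10.8·0.656059) = 70.4967 ≈ 70.50 kN.
ΣF_x = 0: A_x − T·cos41° = 0 → A_x = 70.4967 × 0.75471 = 53.20 kN.
ΣF_y = 0: A_y + T·sin41° − 25 − 55 − 15 = 0 → A_y = 95 − 70.4967 × 0.656059 = 48.75 kN.

T = 70.50 kN, A_x = 53.20 kN, A_y = 48.75 kN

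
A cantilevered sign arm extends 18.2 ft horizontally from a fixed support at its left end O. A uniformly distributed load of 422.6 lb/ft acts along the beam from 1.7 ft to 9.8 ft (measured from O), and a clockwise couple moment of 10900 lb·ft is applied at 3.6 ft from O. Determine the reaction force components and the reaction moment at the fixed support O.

Resultant of the distributed load: 422.6 × 8.1 = 3423.06 lb at 5.75 ft from O.
ΣF_x = 0: O_x = 0.
ΣF_y = 0: O_y − 422.6·8.1 = 0 → O_y = 3423 lb.
ΣM about O: M_O − (422.6·8.1)·5.75 − 10900 = 0 → M_O = 30580 lb·ft.

O_x = 0, O_y = 3423 lb, M_O = 30580 lb·ft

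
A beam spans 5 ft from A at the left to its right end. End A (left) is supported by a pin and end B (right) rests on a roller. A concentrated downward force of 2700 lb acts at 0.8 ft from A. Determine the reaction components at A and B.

Taking moments about A: B_y·5 − 2700·0.8 = 0 → B_y = 2160/5 = 432.0 lb.
ΣF_y = 0: A_y + 432 − 2700 = 0 → A_y = 2268 lb.
ΣF_x = 0: no horizontal applied forces, so A_x = 0.

A_x = 0, A_y = 2268 lb, B_y = 432.0 lb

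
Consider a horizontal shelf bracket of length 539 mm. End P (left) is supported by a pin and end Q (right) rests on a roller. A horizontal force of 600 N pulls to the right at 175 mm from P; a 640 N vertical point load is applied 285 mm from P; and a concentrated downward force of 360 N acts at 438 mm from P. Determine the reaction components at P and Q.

P_x = -600.0 N, P_y = 369.1 N, Q_y = 630.9 N

ΣM about P: Q_y·539 − 640·285 − 360·438 = 0 → Q_y = 340080/539 = 630.946 ≈ 630.9 N.
ΣF_y = 0: P_y + 630.946 − 640 − 360 = 0 → P_y = 369.1 N.
ΣF_x = 0: P_x + 600 = 0 → P_x = -600.0 N.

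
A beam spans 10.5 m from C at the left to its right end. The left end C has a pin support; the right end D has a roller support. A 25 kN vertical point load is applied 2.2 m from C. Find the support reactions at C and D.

C_x = 0, C_y = 19.76 kN, D_y = 5.238 kN

Taking moments about C: D_y·10.5 − 25·2.2 = 0 → D_y = 55/10.5 = 5.2381 ≈ 5.238 kN.
ΣF_y = 0: C_y + 5.2381 − 25 = 0 → C_y = 19.76 kN.
ΣF_x = 0: no horizontal applied forces, so C_x = 0.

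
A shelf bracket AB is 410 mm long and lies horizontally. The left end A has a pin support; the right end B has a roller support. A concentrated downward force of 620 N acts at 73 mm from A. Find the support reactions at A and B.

ΣM about A: B_y·410 − 620·73 = 0 → B_y = 45260/410 = 110.39 ≈ 110.4 N.
ΣF_y = 0: A_y + 110.39 − 620 = 0 → A_y = 509.6 N.
ΣF_x = 0: no horizontal applied forces, so A_x = 0.

A_x = 0, A_y = 509.6 N, B_y = 110.4 N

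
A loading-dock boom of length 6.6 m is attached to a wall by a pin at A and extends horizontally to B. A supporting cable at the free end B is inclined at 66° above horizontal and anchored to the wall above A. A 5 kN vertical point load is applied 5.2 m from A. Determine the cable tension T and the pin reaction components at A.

T = 4.312 kN, A_x = 1.754 kN, A_y = 1.061 kN

ΣM about A: T·sin66°·6.6 − 5·5.2 = 0 → T = 26/(6.6·0.913545) = 4.31221 ≈ 4.312 kN.
ΣF_x = 0: A_x − T·cos66° = 0 → A_x = 4.31221 × 0.406737 = 1.754 kN.
ΣF_y = 0: A_y + T·sin66° − 5 = 0 → A_y = 5 − 4.31221 × 0.913545 = 1.061 kN.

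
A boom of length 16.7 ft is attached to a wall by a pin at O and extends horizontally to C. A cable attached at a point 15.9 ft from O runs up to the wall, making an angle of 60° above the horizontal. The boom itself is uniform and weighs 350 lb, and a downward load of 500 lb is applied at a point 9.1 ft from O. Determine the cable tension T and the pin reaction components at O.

ΣM about O: T·sin60°·15.9 − 350·8.35 − 500·9.1 = 0 → T = 7472.5/(15.9·0.866025) = 542.673 ≈ 542.7 lb.
ΣF_x = 0: O_x − T·cos60° = 0 → O_x = 542.673 × 0.5 = 271.3 lb.
ΣF_y = 0: O_y + T·sin60° − 350 − 500 = 0 → O_y = 850 − 542.673 × 0.866025 = 380.0 lb.

T = 542.7 lb, O_x = 271.3 lb, O_y = 380.0 lb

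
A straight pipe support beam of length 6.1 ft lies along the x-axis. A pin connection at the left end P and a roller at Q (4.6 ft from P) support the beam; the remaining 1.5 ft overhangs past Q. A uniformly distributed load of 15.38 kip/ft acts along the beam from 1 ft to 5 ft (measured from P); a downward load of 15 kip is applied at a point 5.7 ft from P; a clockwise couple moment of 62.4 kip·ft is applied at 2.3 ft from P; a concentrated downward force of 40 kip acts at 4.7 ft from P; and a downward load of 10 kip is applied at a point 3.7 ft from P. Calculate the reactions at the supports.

Resultant of the distributed load: 15.38 × 4 = 61.52 kip at 3 ft from P.
ΣM about P: Q_y·4.6 − (15.38·4)·3 − 15·5.7 − 62.4 − 40·4.7 − 10·3.7 = 0 → Q_y = 557.46/4.6 = 121.187 ≈ 121.2 kip.
ΣF_y = 0: P_y + 121.187 − 15.38·4 − 15 − 40 − 10 = 0 → P_y = 5.333 kip.
ΣF_x = 0: no horizontal applied forces, so P_x = 0.

P_x = 0, P_y = 5.333 kip, Q_y = 121.2 kip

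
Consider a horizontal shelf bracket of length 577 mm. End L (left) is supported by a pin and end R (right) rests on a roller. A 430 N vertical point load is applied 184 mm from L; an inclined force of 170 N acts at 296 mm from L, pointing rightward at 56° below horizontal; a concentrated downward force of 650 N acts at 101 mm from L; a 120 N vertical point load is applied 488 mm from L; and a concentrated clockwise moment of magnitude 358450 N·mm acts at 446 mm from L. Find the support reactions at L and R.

Taking moments about L: R_y·577 − 430·184 − 170·sin56°·296 − 650·101 − 120·488 − 358450 = 0 → R_y = 603497/577 = 1045.92 ≈ 1046 N.
ΣF_y = 0: L_y + 1045.92 − 430 − 170·sin56° − 650 − 120 = 0 → L_y = 295.0 N.
ΣF_x = 0: L_x + 170·cos56° = 0 → L_x = -95.06 N.

L_x = -95.06 N, L_y = 295.0 N, R_y = 1046 N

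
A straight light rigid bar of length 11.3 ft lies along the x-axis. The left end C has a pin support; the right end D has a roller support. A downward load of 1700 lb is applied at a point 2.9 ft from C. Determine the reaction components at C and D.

C_x = 0, C_y = 1264 lb, D_y = 436.3 lb

Moments about C: D_y·11.3 − 1700·2.9 = 0 → D_y = 4930/11.3 = 436.283 ≈ 436.3 lb.
ΣF_y = 0: C_y + 436.283 − 1700 = 0 → C_y = 1264 lb.
ΣF_x = 0: no horizontal applied forces, so C_x = 0.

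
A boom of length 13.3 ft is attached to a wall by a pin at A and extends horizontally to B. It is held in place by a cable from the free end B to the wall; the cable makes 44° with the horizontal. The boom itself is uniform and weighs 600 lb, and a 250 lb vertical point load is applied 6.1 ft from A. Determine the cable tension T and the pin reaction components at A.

ΣM about A: T·sin44°·13.3 − 600·6.65 − 250·6.1 = 0 → T = 5515/(13.3·0.694658) = 596.929 ≈ 596.9 lb.
ΣF_x = 0: A_x − T·cos44° = 0 → A_x = 596.929 × 0.71934 = 429.4 lb.
ΣF_y = 0: A_y + T·sin44° − 600 − 250 = 0 → A_y = 850 − 596.929 × 0.694658 = 435.3 lb.

T = 596.9 lb, A_x = 429.4 lb, A_y = 435.3 lb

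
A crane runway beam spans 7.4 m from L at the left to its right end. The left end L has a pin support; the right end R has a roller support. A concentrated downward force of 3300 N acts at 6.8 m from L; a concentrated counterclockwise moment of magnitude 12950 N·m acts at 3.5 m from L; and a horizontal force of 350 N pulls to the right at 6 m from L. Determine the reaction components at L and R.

L_x = -350.0 N, L_y = 2018 N, R_y = 1282 N

ΣM about L: R_y·7.4 − 3300·6.8 + 12950 = 0 → R_y = 9490/7.4 = 1282.43 ≈ 1282 N.
ΣF_y = 0: L_y + 1282.43 − 3300 = 0 → L_y = 2018 N.
ΣF_x = 0: L_x + 350 = 0 → L_x = -350.0 N.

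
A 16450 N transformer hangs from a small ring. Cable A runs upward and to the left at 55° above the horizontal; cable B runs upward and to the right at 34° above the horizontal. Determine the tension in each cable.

ΣF_x = 0: −T_A·cos55° + T_B·cos34° = 0 → T_B = 0.691858·T_A.
ΣF_y = 0: T_A·sin55° + T_B·sin34° = 16450.
Substitute: T_A·(0.819152 + 0.691858·0.559193) = 16450 → T_A = 13639.7 ≈ 13640 N.
Then T_B = 0.691858 × 13639.7 = 9437 N.

T_A = 13640 N, T_B = 9437 N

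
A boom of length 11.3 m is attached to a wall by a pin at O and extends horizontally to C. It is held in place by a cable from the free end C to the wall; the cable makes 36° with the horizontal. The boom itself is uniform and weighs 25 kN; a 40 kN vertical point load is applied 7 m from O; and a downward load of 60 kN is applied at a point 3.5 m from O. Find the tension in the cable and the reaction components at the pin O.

ΣM about O: T·sin36°·11.3 − 25·5.65 − 40·7 − 60·3.5 = 0 → T = 631.25/(11.3·0.587785) = 95.0396 ≈ 95.04 kN.
ΣF_x = 0: O_x − T·cos36° = 0 → O_x = 95.0396 × 0.809017 = 76.89 kN.
ΣF_y = 0: O_y + T·sin36° − 25 − 40 − 60 = 0 → O_y = 125 − 95.0396 × 0.587785 = 69.14 kN.

T = 95.04 kN, O_x = 76.89 kN, O_y = 69.14 kN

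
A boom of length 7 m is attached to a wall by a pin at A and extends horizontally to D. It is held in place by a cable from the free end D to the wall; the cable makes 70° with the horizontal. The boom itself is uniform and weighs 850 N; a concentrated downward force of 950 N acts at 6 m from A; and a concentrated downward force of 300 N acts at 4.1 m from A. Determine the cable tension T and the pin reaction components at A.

T = 1506 N, A_x = 515.0 N, A_y = 685.0 N

ΣM about A: T·sin70°·7 − 850·3.5 − 950·6 − 300·4.1 = 0 → T = 9905/(7·0.939693) = 1505.81 ≈ 1506 N.
ΣF_x = 0: A_x − T·cos70° = 0 → A_x = 1505.81 × 0.34202 = 515.0 N.
ΣF_y = 0: A_y + T·sin70° − 850 − 950 − 300 = 0 → A_y = 2100 − 1505.81 × 0.939693 = 685.0 N.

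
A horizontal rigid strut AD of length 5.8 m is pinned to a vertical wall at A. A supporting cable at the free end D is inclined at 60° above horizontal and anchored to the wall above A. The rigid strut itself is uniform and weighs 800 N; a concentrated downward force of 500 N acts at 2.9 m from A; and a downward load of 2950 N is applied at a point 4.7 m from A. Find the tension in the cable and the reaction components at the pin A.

ΣM about A: T·sin60°·5.8 − 800·2.9 − 500·2.9 − 2950·4.7 = 0 → T = 17635/(5.8·0.866025) = 3510.89 ≈ 3511 N.
ΣF_x = 0: A_x − T·cos60° = 0 → A_x = 3510.89 × 0.5 = 1755 N.
ΣF_y = 0: A_y + T·sin60° − 800 − 500 − 2950 = 0 → A_y = 4250 − 3510.89 × 0.866025 = 1209 N.

T = 3511 N, A_x = 1755 N, A_y = 1209 N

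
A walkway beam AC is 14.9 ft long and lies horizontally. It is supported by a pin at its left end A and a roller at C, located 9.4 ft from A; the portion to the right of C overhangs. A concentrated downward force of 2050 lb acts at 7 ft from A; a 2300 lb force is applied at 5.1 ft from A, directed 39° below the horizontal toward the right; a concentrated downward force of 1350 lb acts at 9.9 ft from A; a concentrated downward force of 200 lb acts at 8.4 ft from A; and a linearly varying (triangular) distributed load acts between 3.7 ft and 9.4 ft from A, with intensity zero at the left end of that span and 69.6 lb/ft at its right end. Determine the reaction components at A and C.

Resultant of the triangular load: ½ × 69.6 × 5.7 = 198.36 lb, acting at 7.5 ft from A (one-third of the span from the peak).
Taking moments about A: C_y·9.4 − 2050·7 − 2300·sin39°·5.1 − 1350·9.9 − 200·8.4 − (½·69.6·5.7)·7.5 = 0 → C_y = 38264.6/9.4 = 4070.7 ≈ 4071 lb.
ΣF_y = 0: A_y + 4070.7 − 2050 − 2300·sin39° − 1350 − 200 − ½·69.6·5.7 = 0 → A_y = 1175 lb.
ΣF_x = 0: A_x + 2300·cos39° = 0 → A_x = -1787 lb.

A_x = -1787 lb, A_y = 1175 lb, C_y = 4071 lb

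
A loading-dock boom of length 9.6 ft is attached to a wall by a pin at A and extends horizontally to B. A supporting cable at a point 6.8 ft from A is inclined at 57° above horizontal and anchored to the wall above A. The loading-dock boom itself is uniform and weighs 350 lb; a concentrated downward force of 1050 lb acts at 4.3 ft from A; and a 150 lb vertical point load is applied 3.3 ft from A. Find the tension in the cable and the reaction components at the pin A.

ΣM about A: T·sin57°·6.8 − 350·4.8 − 1050·4.3 − 150·3.3 = 0 → T = 6690/(6.8·0.838671) = 1173.07 ≈ 1173 lb.
ΣF_x = 0: A_x − T·cos57° = 0 → A_x = 1173.07 × 0.544639 = 638.9 lb.
ΣF_y = 0: A_y + T·sin57° − 350 − 1050 − 150 = 0 → A_y = 1550 − 1173.07 × 0.838671 = 566.2 lb.

T = 1173 lb, A_x = 638.9 lb, A_y = 566.2 lb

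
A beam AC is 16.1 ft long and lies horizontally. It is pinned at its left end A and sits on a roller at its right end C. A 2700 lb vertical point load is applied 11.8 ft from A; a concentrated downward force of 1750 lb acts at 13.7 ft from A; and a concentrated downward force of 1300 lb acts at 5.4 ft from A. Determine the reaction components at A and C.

ΣM about A: C_y·16.1 − 2700·11.8 − 1750·13.7 − 1300·5.4 = 0 → C_y = 62855/16.1 = 3904.04 ≈ 3904 lb.
ΣF_y = 0: A_y + 3904.04 − 2700 − 1750 − 1300 = 0 → A_y = 1846 lb.
ΣF_x = 0: no horizontal applied forces, so A_x = 0.

A_x = 0, A_y = 1846 lb, C_y = 3904 lb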